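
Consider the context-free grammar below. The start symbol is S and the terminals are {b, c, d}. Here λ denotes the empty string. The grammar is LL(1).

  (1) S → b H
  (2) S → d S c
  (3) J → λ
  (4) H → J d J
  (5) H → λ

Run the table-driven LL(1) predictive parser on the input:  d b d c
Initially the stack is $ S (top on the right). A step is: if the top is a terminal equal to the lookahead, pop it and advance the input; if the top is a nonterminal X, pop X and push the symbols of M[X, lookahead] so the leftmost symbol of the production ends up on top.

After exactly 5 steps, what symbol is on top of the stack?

J

     Stack    Input      Action
  1  $ S      d b d c $  expand S → d S c
  2  $ c S d  d b d c $  match d
  3  $ c S    b d c $    expand S → b H
  4  $ c H b  b d c $    match b
  5  $ c H    d c $      expand H → J d J
Stack after step 5: $ c J d J (top = J).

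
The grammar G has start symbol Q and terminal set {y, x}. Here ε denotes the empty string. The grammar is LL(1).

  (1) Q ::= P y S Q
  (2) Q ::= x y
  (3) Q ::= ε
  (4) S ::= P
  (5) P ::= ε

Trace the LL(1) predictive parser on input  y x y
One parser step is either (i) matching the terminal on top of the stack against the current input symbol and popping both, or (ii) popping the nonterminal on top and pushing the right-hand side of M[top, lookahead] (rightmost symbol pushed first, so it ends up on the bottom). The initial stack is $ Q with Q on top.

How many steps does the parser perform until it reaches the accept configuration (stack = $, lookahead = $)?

     Stack      Input    Action
  1  $ Q        y x y $  expand Q ::= P y S Q
  2  $ Q S y P  y x y $  expand P ::= ε
  3  $ Q S y    y x y $  match y
  4  $ Q S      x y $    expand S ::= P
  5  $ Q P      x y $    expand P ::= ε
  6  $ Q        x y $    expand Q ::= x y
  7  $ y x      x y $    match x
  8  $ y        y $      match y
Accept reached after 8 steps.

8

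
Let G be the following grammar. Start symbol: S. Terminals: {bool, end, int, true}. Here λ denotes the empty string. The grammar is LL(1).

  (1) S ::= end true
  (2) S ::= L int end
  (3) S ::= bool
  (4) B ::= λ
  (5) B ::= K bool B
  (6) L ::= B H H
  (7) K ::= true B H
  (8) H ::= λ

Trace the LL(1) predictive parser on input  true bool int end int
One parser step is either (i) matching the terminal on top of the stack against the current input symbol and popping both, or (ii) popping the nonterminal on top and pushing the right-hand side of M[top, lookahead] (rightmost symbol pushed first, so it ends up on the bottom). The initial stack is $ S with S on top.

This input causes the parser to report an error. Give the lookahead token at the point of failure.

step 1: stack=$ S  input=true bool int end int $  — expand S ::= L int end
step 2: stack=$ end int L  input=true bool int end int $  — expand L ::= B H H
step 3: stack=$ end int H H B  input=true bool int end int $  — expand B ::= K bool B
step 4: stack=$ end int H H B bool K  input=true bool int end int $  — expand K ::= true B H
step 5: stack=$ end int H H B bool H B true  input=true bool int end int $  — match true
step 6: stack=$ end int H H B bool H B  input=bool int end int $  — expand B ::= λ
step 7: stack=$ end int H H B bool H  input=bool int end int $  — expand H ::= λ
step 8: stack=$ end int H H B bool  input=bool int end int $  — match bool
step 9: stack=$ end int H H B  input=int end int $  — expand B ::= λ
step 10: stack=$ end int H H  input=int end int $  — expand H ::= λ
step 11: stack=$ end int H  input=int end int $  — expand H ::= λ
step 12: stack=$ end int  input=int end int $  — match int
step 13: stack=$ end  input=end int $  — match end
step 14: stack=$  input=int $  — error: stack empty but input remains

int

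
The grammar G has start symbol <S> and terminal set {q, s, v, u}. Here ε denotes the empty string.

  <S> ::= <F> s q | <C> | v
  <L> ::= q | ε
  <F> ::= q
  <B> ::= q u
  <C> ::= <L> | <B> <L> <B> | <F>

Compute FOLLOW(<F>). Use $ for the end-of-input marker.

{$, s}

FIRST(<L>) = {ε, q}
FIRST(<F>) = {q}
FIRST(<B>) = {q}
FIRST(<C>) = {ε, q}  (via <L>, <B> <L> <B>, <F>)
FIRST(<S>) = {ε, q, v}  (via <F> s q, <C>)
FOLLOW(<S>) includes $ since <S> is the start symbol.
FOLLOW(<S>): <S> appears on no right-hand side. Thus FOLLOW(<S>) = {$}.
FOLLOW(<C>): in <S>::=<C>, the suffix after <C> is empty, so FOLLOW(<C>) ⊇ FOLLOW(<S>) = {$}. Thus FOLLOW(<C>) = {$}.
FOLLOW(<L>): in <C>::=<L>, the suffix after <L> is empty, so FOLLOW(<L>) ⊇ FOLLOW(<C>) = {$}; in <C>::=<B> <L> <B>, <L> is followed by <B> with FIRST {q}. Thus FOLLOW(<L>) = {$, q}.
FOLLOW(<F>): in <S>::=<F> s q, <F> is followed by s q with FIRST {s}; in <C>::=<F>, the suffix after <F> is empty, so FOLLOW(<F>) ⊇ FOLLOW(<C>) = {$}. Thus FOLLOW(<F>) = {$, s}.
FOLLOW(<B>): in <C>::=<B> <L> <B> (occurrence 1), <B> is followed by <L> <B> with FIRST {q}; in <C>::=<B> <L> <B> (occurrence 2), the suffix after <B> is empty, so FOLLOW(<B>) ⊇ FOLLOW(<C>) = {$}. Thus FOLLOW(<B>) = {$, q}.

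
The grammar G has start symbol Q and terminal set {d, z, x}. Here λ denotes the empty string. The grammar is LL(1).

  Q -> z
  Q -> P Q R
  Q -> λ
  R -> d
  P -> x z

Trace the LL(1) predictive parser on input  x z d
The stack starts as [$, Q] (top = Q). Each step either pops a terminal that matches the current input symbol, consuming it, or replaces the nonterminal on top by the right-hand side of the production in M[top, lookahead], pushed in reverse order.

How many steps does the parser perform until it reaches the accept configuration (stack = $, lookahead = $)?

step 1: stack=$ Q  input=x z d $  — expand Q -> P Q R
step 2: stack=$ R Q P  input=x z d $  — expand P -> x z
step 3: stack=$ R Q z x  input=x z d $  — match x
step 4: stack=$ R Q z  input=z d $  — match z
step 5: stack=$ R Q  input=d $  — expand Q -> λ
step 6: stack=$ R  input=d $  — expand R -> d
step 7: stack=$ d  input=d $  — match d
Accept reached after 7 steps.

7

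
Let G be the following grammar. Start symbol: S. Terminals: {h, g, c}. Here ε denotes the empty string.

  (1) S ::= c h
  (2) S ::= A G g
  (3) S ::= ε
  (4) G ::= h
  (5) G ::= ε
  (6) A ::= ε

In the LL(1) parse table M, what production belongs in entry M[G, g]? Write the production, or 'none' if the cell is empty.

FIRST(G) = {ε, h}
FIRST(A) = {ε}
FIRST(S) = {ε, c, g, h}  (via A G g)
FOLLOW(S) includes $ since S is the start symbol.
FOLLOW(G): in S::=A G g, G is followed by g with FIRST {g}. Thus FOLLOW(G) = {g}.
For G ::= h: FIRST(h) = {h}, so it goes in M[G, t] for t ∈ {h}.
For G ::= ε: FIRST(ε) = {ε}, so it goes in M[G, t] for t ∈ {}; since ε ∈ FIRST, also for every t ∈ FOLLOW(G) = {g}.

G ::= ε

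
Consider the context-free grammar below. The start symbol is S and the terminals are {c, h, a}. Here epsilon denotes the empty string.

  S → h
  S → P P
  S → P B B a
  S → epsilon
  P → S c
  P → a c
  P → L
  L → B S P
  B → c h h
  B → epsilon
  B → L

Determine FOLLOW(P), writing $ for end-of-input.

{$, a, c, h}

FIRST(S): from S→h we get {h}; from S→P P we get {a, c, h}; from S→P B B a we get {a, c, h}; from S→epsilon we get {epsilon}. So FIRST(S) = {epsilon, a, c, h}.
FIRST(P): from P→S c we get {a, c, h}; from P→a c we get {a}; from P→L we get {a, c, h}. So FIRST(P) = {a, c, h}.
FIRST(L): from L→B S P we get {a, c, h}. So FIRST(L) = {a, c, h}.
FIRST(B): from B→c h h we get {c}; from B→epsilon we get {epsilon}; from B→L we get {a, c, h}. So FIRST(B) = {epsilon, a, c, h}.
FOLLOW(S) includes $ since S is the start symbol.
FOLLOW(S): in P→S c, S is followed by c with FIRST {c}; in L→B S P, S is followed by P with FIRST {a, c, h}. Thus FOLLOW(S) = {$, a, c, h}.
FOLLOW(B): in S→P B B a (occurrence 1), B is followed by B a with FIRST {a, c, h}; in S→P B B a (occurrence 2), B is followed by a with FIRST {a}; in L→B S P, B is followed by S P with FIRST {a, c, h}. Thus FOLLOW(B) = {a, c, h}.
FOLLOW(P): in S→P P (occurrence 1), P is followed by P with FIRST {a, c, h}; in S→P P (occurrence 2), the suffix after P is empty, so FOLLOW(P) ⊇ FOLLOW(S) = {$, a, c, h}; in S→P B B a, P is followed by B B a with FIRST {a, c, h}; in L→B S P, the suffix after P is empty, so FOLLOW(P) ⊇ FOLLOW(L) = {$, a, c, h}. Thus FOLLOW(P) = {$, a, c, h}.
FOLLOW(L): in P→L, the suffix after L is empty, so FOLLOW(L) ⊇ FOLLOW(P) = {$, a, c, h}; in B→L, the suffix after L is empty, so FOLLOW(L) ⊇ FOLLOW(B) = {a, c, h}. Thus FOLLOW(L) = {$, a, c, h}.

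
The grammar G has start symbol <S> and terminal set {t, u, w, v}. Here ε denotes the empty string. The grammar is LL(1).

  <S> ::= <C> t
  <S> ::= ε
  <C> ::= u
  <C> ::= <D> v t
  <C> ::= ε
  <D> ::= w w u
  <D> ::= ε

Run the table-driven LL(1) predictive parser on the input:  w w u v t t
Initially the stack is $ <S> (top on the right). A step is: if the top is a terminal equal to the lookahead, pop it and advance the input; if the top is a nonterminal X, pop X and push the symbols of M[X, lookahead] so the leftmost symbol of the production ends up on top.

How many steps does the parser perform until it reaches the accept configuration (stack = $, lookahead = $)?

9

step 1: stack=$ <S>  input=w w u v t t $  — expand <S> ::= <C> t
step 2: stack=$ t <C>  input=w w u v t t $  — expand <C> ::= <D> v t
step 3: stack=$ t t v <D>  input=w w u v t t $  — expand <D> ::= w w u
step 4: stack=$ t t v u w w  input=w w u v t t $  — match w
step 5: stack=$ t t v u w  input=w u v t t $  — match w
step 6: stack=$ t t v u  input=u v t t $  — match u
step 7: stack=$ t t v  input=v t t $  — match v
step 8: stack=$ t t  input=t t $  — match t
step 9: stack=$ t  input=t $  — match t
Accept reached after 9 steps.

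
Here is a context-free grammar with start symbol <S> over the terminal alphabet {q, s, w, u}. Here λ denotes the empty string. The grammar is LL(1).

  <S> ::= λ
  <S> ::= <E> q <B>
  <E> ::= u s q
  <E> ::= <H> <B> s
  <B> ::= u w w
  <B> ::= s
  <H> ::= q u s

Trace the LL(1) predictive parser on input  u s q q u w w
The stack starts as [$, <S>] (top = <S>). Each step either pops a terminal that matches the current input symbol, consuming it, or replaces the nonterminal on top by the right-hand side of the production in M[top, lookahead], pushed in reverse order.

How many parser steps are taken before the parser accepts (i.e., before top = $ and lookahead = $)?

step 1: stack=$ <S>  input=u s q q u w w $  — expand <S> ::= <E> q <B>
step 2: stack=$ <B> q <E>  input=u s q q u w w $  — expand <E> ::= u s q
step 3: stack=$ <B> q q s u  input=u s q q u w w $  — match u
step 4: stack=$ <B> q q s  input=s q q u w w $  — match s
step 5: stack=$ <B> q q  input=q q u w w $  — match q
step 6: stack=$ <B> q  input=q u w w $  — match q
step 7: stack=$ <B>  input=u w w $  — expand <B> ::= u w w
step 8: stack=$ w w u  input=u w w $  — match u
step 9: stack=$ w w  input=w w $  — match w
step 10: stack=$ w  input=w $  — match w
Accept reached after 10 steps.

10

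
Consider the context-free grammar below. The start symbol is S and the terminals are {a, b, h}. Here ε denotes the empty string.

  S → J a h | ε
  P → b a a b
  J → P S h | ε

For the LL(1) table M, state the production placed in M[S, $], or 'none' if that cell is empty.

S → ε

FIRST(P) = {b}
FIRST(J) = {ε, b}  (via P S h)
FIRST(S) = {ε, a, b}  (via J a h)
FOLLOW(S) includes $ since S is the start symbol.
FOLLOW(S): in J→P S h, S is followed by h with FIRST {h}. Thus FOLLOW(S) = {$, h}.
For S → J a h: FIRST(J a h) = {a, b}, so it goes in M[S, t] for t ∈ {a, b}.
For S → ε: FIRST(ε) = {ε}, so it goes in M[S, t] for t ∈ {}; since ε ∈ FIRST, also for every t ∈ FOLLOW(S) = {$, h}.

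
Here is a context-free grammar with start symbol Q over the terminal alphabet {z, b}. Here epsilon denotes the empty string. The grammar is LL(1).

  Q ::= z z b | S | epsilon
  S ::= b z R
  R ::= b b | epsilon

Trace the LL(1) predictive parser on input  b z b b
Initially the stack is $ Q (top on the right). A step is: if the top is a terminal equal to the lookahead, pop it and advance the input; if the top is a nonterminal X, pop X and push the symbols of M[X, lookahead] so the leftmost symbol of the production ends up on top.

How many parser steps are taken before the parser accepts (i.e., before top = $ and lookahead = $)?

     Stack    Input      Action
  1  $ Q      b z b b $  expand Q ::= S
  2  $ S      b z b b $  expand S ::= b z R
  3  $ R z b  b z b b $  match b
  4  $ R z    z b b $    match z
  5  $ R      b b $      expand R ::= b b
  6  $ b b    b b $      match b
  7  $ b      b $        match b
Accept reached after 7 steps.

7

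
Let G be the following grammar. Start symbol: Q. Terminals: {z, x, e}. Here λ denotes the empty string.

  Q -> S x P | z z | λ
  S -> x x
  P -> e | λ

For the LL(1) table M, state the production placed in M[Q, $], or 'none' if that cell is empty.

Q -> λ

FIRST(S) = {x}
FIRST(P) = {λ, e}
FIRST(Q) = {λ, x, z}  (via S x P)
FOLLOW(Q) includes $ since Q is the start symbol.
FOLLOW(Q): Q appears on no right-hand side. Thus FOLLOW(Q) = {$}.
For Q -> S x P: FIRST(S x P) = {x}, so it goes in M[Q, t] for t ∈ {x}.
For Q -> z z: FIRST(z z) = {z}, so it goes in M[Q, t] for t ∈ {z}.
For Q -> λ: FIRST(λ) = {λ}, so it goes in M[Q, t] for t ∈ {}; since λ ∈ FIRST, also for every t ∈ FOLLOW(Q) = {$}.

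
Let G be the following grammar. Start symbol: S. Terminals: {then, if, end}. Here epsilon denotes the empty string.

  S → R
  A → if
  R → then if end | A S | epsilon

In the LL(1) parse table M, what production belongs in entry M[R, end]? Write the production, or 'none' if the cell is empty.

none

FIRST(A): from A→if we get {if}. So FIRST(A) = {if}.
FIRST(R): from R→then if end we get {then}; from R→A S we get {if}; from R→epsilon we get {epsilon}. So FIRST(R) = {epsilon, if, then}.
FIRST(S): from S→R we get {epsilon, if, then}. So FIRST(S) = {epsilon, if, then}.
FOLLOW(S) includes $ since S is the start symbol.
FOLLOW(S): in R→A S, the suffix after S is empty, so FOLLOW(S) ⊇ FOLLOW(R) = {$}. Thus FOLLOW(S) = {$}.
FOLLOW(R): in S→R, the suffix after R is empty, so FOLLOW(R) ⊇ FOLLOW(S) = {$}. Thus FOLLOW(R) = {$}.
For R → then if end: FIRST(then if end) = {then}, so it goes in M[R, t] for t ∈ {then}.
For R → A S: FIRST(A S) = {if}, so it goes in M[R, t] for t ∈ {if}.
For R → epsilon: FIRST(epsilon) = {epsilon}, so it goes in M[R, t] for t ∈ {}; since epsilon ∈ FIRST, also for every t ∈ FOLLOW(R) = {$}.
None of these place a production in M[R, end].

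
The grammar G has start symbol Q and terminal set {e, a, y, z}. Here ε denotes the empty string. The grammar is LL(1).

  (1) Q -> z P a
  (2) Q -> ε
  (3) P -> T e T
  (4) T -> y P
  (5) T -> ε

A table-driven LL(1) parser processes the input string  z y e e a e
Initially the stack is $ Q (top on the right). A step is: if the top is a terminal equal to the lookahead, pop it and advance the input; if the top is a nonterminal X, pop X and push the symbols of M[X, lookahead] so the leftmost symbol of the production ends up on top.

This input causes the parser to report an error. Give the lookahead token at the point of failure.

e

step 1: stack=$ Q  input=z y e e a e $  — expand Q -> z P a
step 2: stack=$ a P z  input=z y e e a e $  — match z
step 3: stack=$ a P  input=y e e a e $  — expand P -> T e T
step 4: stack=$ a T e T  input=y e e a e $  — expand T -> y P
step 5: stack=$ a T e P y  input=y e e a e $  — match y
step 6: stack=$ a T e P  input=e e a e $  — expand P -> T e T
step 7: stack=$ a T e T e T  input=e e a e $  — expand T -> ε
step 8: stack=$ a T e T e  input=e e a e $  — match e
step 9: stack=$ a T e T  input=e a e $  — expand T -> ε
step 10: stack=$ a T e  input=e a e $  — match e
step 11: stack=$ a T  input=a e $  — expand T -> ε
step 12: stack=$ a  input=a e $  — match a
step 13: stack=$  input=e $  — error: stack empty but input remains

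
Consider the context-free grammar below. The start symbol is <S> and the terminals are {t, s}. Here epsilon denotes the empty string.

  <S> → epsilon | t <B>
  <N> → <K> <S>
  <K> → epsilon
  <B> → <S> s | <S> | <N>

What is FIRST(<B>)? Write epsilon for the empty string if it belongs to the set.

FIRST(<S>): from <S>→epsilon we get {epsilon}; from <S>→t <B> we get {t}. So FIRST(<S>) = {epsilon, t}.
FIRST(<K>): from <K>→epsilon we get {epsilon}. So FIRST(<K>) = {epsilon}.
FIRST(<N>): from <N>→<K> <S> we get {epsilon, t}. So FIRST(<N>) = {epsilon, t}.
FIRST(<B>): from <B>→<S> s we get {s, t}; from <B>→<S> we get {epsilon, t}; from <B>→<N> we get {epsilon, t}. So FIRST(<B>) = {epsilon, s, t}.

{epsilon, s, t}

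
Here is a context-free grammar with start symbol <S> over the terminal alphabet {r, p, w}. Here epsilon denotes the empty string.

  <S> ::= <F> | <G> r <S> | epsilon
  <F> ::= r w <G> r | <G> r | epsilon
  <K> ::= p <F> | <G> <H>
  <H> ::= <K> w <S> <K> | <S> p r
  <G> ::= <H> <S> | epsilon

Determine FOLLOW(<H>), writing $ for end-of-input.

FIRST(<S>): from <S>::=<F> we get {epsilon, p, r}; from <S>::=<G> r <S> we get {p, r}; from <S>::=epsilon we get {epsilon}. So FIRST(<S>) = {epsilon, p, r}.
FIRST(<F>): from <F>::=r w <G> r we get {r}; from <F>::=<G> r we get {p, r}; from <F>::=epsilon we get {epsilon}. So FIRST(<F>) = {epsilon, p, r}.
FIRST(<K>): from <K>::=p <F> we get {p}; from <K>::=<G> <H> we get {p, r}. So FIRST(<K>) = {p, r}.
FIRST(<H>): from <H>::=<K> w <S> <K> we get {p, r}; from <H>::=<S> p r we get {p, r}. So FIRST(<H>) = {p, r}.
FIRST(<G>): from <G>::=<H> <S> we get {p, r}; from <G>::=epsilon we get {epsilon}. So FIRST(<G>) = {epsilon, p, r}.
FOLLOW(<S>) includes $ since <S> is the start symbol.
FOLLOW(<G>): in <S>::=<G> r <S>, <G> is followed by r <S> with FIRST {r}; in <F>::=r w <G> r, <G> is followed by r with FIRST {r}; in <F>::=<G> r, <G> is followed by r with FIRST {r}; in <K>::=<G> <H>, <G> is followed by <H> with FIRST {p, r}. Thus FOLLOW(<G>) = {p, r}.
FOLLOW(<S>): in <S>::=<G> r <S>, the suffix after <S> is empty (adds nothing new); in <H>::=<K> w <S> <K>, <S> is followed by <K> with FIRST {p, r}; in <H>::=<S> p r, <S> is followed by p r with FIRST {p}; in <G>::=<H> <S>, the suffix after <S> is empty, so FOLLOW(<S>) ⊇ FOLLOW(<G>) = {p, r}. Thus FOLLOW(<S>) = {$, p, r}.
FOLLOW(<F>): in <S>::=<F>, the suffix after <F> is empty, so FOLLOW(<F>) ⊇ FOLLOW(<S>) = {$, p, r}; in <K>::=p <F>, the suffix after <F> is empty, so FOLLOW(<F>) ⊇ FOLLOW(<K>) = {p, r, w}. Thus FOLLOW(<F>) = {$, p, r, w}.
FOLLOW(<K>): in <H>::=<K> w <S> <K> (occurrence 1), <K> is followed by w <S> <K> with FIRST {w}; in <H>::=<K> w <S> <K> (occurrence 2), the suffix after <K> is empty, so FOLLOW(<K>) ⊇ FOLLOW(<H>) = {p, r, w}. Thus FOLLOW(<K>) = {p, r, w}.
FOLLOW(<H>): in <K>::=<G> <H>, the suffix after <H> is empty, so FOLLOW(<H>) ⊇ FOLLOW(<K>) = {p, r, w}; in <G>::=<H> <S>, <H> is followed by <S> with FIRST {epsilon, p, r}; in <G>::=<H> <S>, the suffix after <H> is nullable, so FOLLOW(<H>) ⊇ FOLLOW(<G>) = {p, r}. Thus FOLLOW(<H>) = {p, r, w}.

{p, r, w}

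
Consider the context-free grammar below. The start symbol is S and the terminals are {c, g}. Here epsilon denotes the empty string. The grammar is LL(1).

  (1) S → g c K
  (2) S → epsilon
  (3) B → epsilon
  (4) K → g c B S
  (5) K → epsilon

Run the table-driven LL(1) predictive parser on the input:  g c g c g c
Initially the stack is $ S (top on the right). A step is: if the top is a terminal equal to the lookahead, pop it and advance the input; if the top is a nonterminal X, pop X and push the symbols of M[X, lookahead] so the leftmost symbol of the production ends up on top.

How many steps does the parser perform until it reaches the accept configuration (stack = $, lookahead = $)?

11

      Stack      Input          Action
   1  $ S        g c g c g c $  expand S → g c K
   2  $ K c g    g c g c g c $  match g
   3  $ K c      c g c g c $    match c
   4  $ K        g c g c $      expand K → g c B S
   5  $ S B c g  g c g c $      match g
   6  $ S B c    c g c $        match c
   7  $ S B      g c $          expand B → epsilon
   8  $ S        g c $          expand S → g c K
   9  $ K c g    g c $          match g
  10  $ K c      c $            match c
  11  $ K        $              expand K → epsilon
Accept reached after 11 steps.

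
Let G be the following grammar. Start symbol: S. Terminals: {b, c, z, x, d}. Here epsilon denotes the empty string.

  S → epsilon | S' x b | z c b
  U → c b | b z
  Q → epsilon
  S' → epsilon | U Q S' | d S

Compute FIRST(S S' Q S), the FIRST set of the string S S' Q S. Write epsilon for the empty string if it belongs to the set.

FIRST(U) = {b, c}
FIRST(Q) = {epsilon}
FIRST(S') = {epsilon, b, c, d}  (via U Q S')
FIRST(S) = {epsilon, b, c, d, x, z}  (via S' x b)
FIRST(S S' Q S): take FIRST of each symbol in turn, carrying on past any symbol whose FIRST contains epsilon; result {epsilon, b, c, d, x, z}.

{epsilon, b, c, d, x, z}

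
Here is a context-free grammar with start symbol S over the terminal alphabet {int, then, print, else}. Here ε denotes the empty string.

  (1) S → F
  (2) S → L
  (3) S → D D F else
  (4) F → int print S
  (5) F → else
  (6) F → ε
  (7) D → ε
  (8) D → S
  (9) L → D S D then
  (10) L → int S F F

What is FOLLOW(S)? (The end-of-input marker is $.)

{$, else, int, then}

FIRST(F) = {ε, else, int}
FIRST(S) = {ε, else, int, then}  (via F, L, D D F else)
FIRST(D) = {ε, else, int, then}  (via S)
FIRST(L) = {else, int, then}  (via D S D then)
FOLLOW(S) includes $ since S is the start symbol.
FOLLOW(D): in S→D D F else (occurrence 1), D is followed by D F else with FIRST {else, int, then}; in S→D D F else (occurrence 2), D is followed by F else with FIRST {else, int}; in L→D S D then (occurrence 1), D is followed by S D then with FIRST {else, int, then}; in L→D S D then (occurrence 2), D is followed by then with FIRST {then}. Thus FOLLOW(D) = {else, int, then}.
FOLLOW(S): in F→int print S, the suffix after S is empty, so FOLLOW(S) ⊇ FOLLOW(F) = {$, else, int, then}; in D→S, the suffix after S is empty, so FOLLOW(S) ⊇ FOLLOW(D) = {else, int, then}; in L→D S D then, S is followed by D then with FIRST {else, int, then}; in L→int S F F, S is followed by F F with FIRST {ε, else, int}; in L→int S F F, the suffix after S is nullable, so FOLLOW(S) ⊇ FOLLOW(L) = {$, else, int, then}. Thus FOLLOW(S) = {$, else, int, then}.
FOLLOW(L): in S→L, the suffix after L is empty, so FOLLOW(L) ⊇ FOLLOW(S) = {$, else, int, then}. Thus FOLLOW(L) = {$, else, int, then}.
FOLLOW(F): in S→F, the suffix after F is empty, so FOLLOW(F) ⊇ FOLLOW(S) = {$, else, int, then}; in S→D D F else, F is followed by else with FIRST {else}; in L→int S F F (occurrence 1), F is followed by F with FIRST {ε, else, int}; in L→int S F F (occurrence 1), the suffix after F is nullable, so FOLLOW(F) ⊇ FOLLOW(L) = {$, else, int, then}; in L→int S F F (occurrence 2), the suffix after F is empty, so FOLLOW(F) ⊇ FOLLOW(L) = {$, else, int, then}. Thus FOLLOW(F) = {$, else, int, then}.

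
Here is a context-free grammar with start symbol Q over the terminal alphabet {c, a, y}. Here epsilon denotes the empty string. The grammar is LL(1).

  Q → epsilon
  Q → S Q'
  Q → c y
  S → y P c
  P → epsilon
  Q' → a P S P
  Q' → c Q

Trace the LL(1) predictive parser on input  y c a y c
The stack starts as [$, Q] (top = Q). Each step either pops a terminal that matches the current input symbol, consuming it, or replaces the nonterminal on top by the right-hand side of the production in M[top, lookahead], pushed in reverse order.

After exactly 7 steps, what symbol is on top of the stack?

step 1: stack=$ Q  input=y c a y c $  — expand Q → S Q'
step 2: stack=$ Q' S  input=y c a y c $  — expand S → y P c
step 3: stack=$ Q' c P y  input=y c a y c $  — match y
step 4: stack=$ Q' c P  input=c a y c $  — expand P → epsilon
step 5: stack=$ Q' c  input=c a y c $  — match c
step 6: stack=$ Q'  input=a y c $  — expand Q' → a P S P
step 7: stack=$ P S P a  input=a y c $  — match a
Stack after step 7: $ P S P (top = P).

P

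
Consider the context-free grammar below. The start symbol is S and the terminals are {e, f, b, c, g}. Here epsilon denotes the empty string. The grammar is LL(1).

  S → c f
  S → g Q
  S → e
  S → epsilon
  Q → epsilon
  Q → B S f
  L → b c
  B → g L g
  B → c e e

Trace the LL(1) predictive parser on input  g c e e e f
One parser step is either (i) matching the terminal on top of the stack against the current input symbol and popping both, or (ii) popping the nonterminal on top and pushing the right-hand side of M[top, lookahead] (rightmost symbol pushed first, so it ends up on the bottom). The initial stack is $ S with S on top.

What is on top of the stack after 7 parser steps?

step 1: stack=$ S  input=g c e e e f $  — expand S → g Q
step 2: stack=$ Q g  input=g c e e e f $  — match g
step 3: stack=$ Q  input=c e e e f $  — expand Q → B S f
step 4: stack=$ f S B  input=c e e e f $  — expand B → c e e
step 5: stack=$ f S e e c  input=c e e e f $  — match c
step 6: stack=$ f S e e  input=e e e f $  — match e
step 7: stack=$ f S e  input=e e f $  — match e
Stack after step 7: $ f S (top = S).

S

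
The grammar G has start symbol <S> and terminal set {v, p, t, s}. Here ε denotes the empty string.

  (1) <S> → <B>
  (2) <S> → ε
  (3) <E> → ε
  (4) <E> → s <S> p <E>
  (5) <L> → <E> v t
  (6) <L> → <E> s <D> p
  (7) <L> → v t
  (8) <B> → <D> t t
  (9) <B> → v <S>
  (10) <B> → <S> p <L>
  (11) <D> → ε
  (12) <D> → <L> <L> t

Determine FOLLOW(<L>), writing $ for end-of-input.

{$, p, s, t, v}

FIRST(<E>) = {ε, s}
FIRST(<L>) = {s, v}  (via <E> v t, <E> s <D> p)
FIRST(<D>) = {ε, s, v}  (via <L> <L> t)
FIRST(<S>) = {ε, p, s, t, v}  (via <B>)
FIRST(<B>) = {p, s, t, v}  (via <D> t t, <S> p <L>)
FOLLOW(<S>) includes $ since <S> is the start symbol.
FOLLOW(<E>): in <E>→s <S> p <E>, the suffix after <E> is empty (adds nothing new); in <L>→<E> v t, <E> is followed by v t with FIRST {v}; in <L>→<E> s <D> p, <E> is followed by s <D> p with FIRST {s}. Thus FOLLOW(<E>) = {s, v}.
FOLLOW(<D>): in <L>→<E> s <D> p, <D> is followed by p with FIRST {p}; in <B>→<D> t t, <D> is followed by t t with FIRST {t}. Thus FOLLOW(<D>) = {p, t}.
FOLLOW(<S>): in <E>→s <S> p <E>, <S> is followed by p <E> with FIRST {p}; in <B>→v <S>, the suffix after <S> is empty, so FOLLOW(<S>) ⊇ FOLLOW(<B>) = {$, p}; in <B>→<S> p <L>, <S> is followed by p <L> with FIRST {p}. Thus FOLLOW(<S>) = {$, p}.
FOLLOW(<B>): in <S>→<B>, the suffix after <B> is empty, so FOLLOW(<B>) ⊇ FOLLOW(<S>) = {$, p}. Thus FOLLOW(<B>) = {$, p}.
FOLLOW(<L>): in <B>→<S> p <L>, the suffix after <L> is empty, so FOLLOW(<L>) ⊇ FOLLOW(<B>) = {$, p}; in <D>→<L> <L> t (occurrence 1), <L> is followed by <L> t with FIRST {s, v}; in <D>→<L> <L> t (occurrence 2), <L> is followed by t with FIRST {t}. Thus FOLLOW(<L>) = {$, p, s, t, v}.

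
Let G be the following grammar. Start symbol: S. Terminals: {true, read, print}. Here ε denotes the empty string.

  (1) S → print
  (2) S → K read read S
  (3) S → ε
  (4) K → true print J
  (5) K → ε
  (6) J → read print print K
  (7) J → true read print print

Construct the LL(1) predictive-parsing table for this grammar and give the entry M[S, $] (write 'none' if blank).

S → ε

FIRST(K) = {ε, true}
FIRST(J) = {read, true}
FIRST(S) = {ε, print, read, true}  (via K read read S)
FOLLOW(S) includes $ since S is the start symbol.
FOLLOW(S): in S→K read read S, the suffix after S is empty (adds nothing new). Thus FOLLOW(S) = {$}.
For S → print: FIRST(print) = {print}, so it goes in M[S, t] for t ∈ {print}.
For S → K read read S: FIRST(K read read S) = {read, true}, so it goes in M[S, t] for t ∈ {read, true}.
For S → ε: FIRST(ε) = {ε}, so it goes in M[S, t] for t ∈ {}; since ε ∈ FIRST, also for every t ∈ FOLLOW(S) = {$}.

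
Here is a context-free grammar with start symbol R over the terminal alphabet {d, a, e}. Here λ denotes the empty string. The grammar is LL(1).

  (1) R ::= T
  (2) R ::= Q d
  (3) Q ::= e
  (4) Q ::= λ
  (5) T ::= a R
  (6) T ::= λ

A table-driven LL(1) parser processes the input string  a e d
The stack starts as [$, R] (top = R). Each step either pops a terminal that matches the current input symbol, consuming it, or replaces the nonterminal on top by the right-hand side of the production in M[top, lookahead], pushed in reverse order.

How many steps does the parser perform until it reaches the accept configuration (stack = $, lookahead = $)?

7

     Stack  Input    Action
  1  $ R    a e d $  expand R ::= T
  2  $ T    a e d $  expand T ::= a R
  3  $ R a  a e d $  match a
  4  $ R    e d $    expand R ::= Q d
  5  $ d Q  e d $    expand Q ::= e
  6  $ d e  e d $    match e
  7  $ d    d $      match d
Accept reached after 7 steps.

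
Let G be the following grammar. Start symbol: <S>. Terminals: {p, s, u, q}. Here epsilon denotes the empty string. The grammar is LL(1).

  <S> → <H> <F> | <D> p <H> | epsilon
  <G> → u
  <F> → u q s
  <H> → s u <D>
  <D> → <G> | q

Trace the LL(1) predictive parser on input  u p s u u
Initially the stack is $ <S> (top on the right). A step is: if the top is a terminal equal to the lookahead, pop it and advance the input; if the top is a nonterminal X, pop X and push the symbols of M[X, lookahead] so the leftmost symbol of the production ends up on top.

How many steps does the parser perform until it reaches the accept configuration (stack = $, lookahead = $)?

11

      Stack        Input        Action
   1  $ <S>        u p s u u $  expand <S> → <D> p <H>
   2  $ <H> p <D>  u p s u u $  expand <D> → <G>
   3  $ <H> p <G>  u p s u u $  expand <G> → u
   4  $ <H> p u    u p s u u $  match u
   5  $ <H> p      p s u u $    match p
   6  $ <H>        s u u $      expand <H> → s u <D>
   7  $ <D> u s    s u u $      match s
   8  $ <D> u      u u $        match u
   9  $ <D>        u $          expand <D> → <G>
  10  $ <G>        u $          expand <G> → u
  11  $ u          u $          match u
Accept reached after 11 steps.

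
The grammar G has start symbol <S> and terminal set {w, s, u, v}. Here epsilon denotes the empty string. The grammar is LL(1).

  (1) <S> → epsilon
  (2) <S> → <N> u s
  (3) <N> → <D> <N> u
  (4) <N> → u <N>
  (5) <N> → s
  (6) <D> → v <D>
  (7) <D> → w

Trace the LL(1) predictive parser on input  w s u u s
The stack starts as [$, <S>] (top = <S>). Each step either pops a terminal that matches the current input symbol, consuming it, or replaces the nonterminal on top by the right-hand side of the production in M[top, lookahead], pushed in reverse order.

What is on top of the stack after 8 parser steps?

s

     Stack            Input        Action
  1  $ <S>            w s u u s $  expand <S> → <N> u s
  2  $ s u <N>        w s u u s $  expand <N> → <D> <N> u
  3  $ s u u <N> <D>  w s u u s $  expand <D> → w
  4  $ s u u <N> w    w s u u s $  match w
  5  $ s u u <N>      s u u s $    expand <N> → s
  6  $ s u u s        s u u s $    match s
  7  $ s u u          u u s $      match u
  8  $ s u            u s $        match u
Stack after step 8: $ s (top = s).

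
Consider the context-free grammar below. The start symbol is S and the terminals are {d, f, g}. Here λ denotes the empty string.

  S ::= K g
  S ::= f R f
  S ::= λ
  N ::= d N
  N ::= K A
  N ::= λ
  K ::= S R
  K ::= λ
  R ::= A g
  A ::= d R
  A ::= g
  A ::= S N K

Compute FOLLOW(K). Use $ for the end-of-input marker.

FIRST(S) = {λ, d, f, g}  (via K g)
FIRST(N) = {λ, d, f, g}  (via K A)
FIRST(K) = {λ, d, f, g}  (via S R)
FIRST(A) = {λ, d, f, g}  (via S N K)
FIRST(R) = {d, f, g}  (via A g)
FOLLOW(S) includes $ since S is the start symbol.
FOLLOW(S): in K::=S R, S is followed by R with FIRST {d, f, g}; in A::=S N K, S is followed by N K with FIRST {λ, d, f, g}; in A::=S N K, the suffix after S is nullable, so FOLLOW(S) ⊇ FOLLOW(A) = {d, f, g}. Thus FOLLOW(S) = {$, d, f, g}.
FOLLOW(N): in N::=d N, the suffix after N is empty (adds nothing new); in A::=S N K, N is followed by K with FIRST {λ, d, f, g}; in A::=S N K, the suffix after N is nullable, so FOLLOW(N) ⊇ FOLLOW(A) = {d, f, g}. Thus FOLLOW(N) = {d, f, g}.
FOLLOW(A): in N::=K A, the suffix after A is empty, so FOLLOW(A) ⊇ FOLLOW(N) = {d, f, g}; in R::=A g, A is followed by g with FIRST {g}. Thus FOLLOW(A) = {d, f, g}.
FOLLOW(K): in S::=K g, K is followed by g with FIRST {g}; in N::=K A, K is followed by A with FIRST {λ, d, f, g}; in N::=K A, the suffix after K is nullable, so FOLLOW(K) ⊇ FOLLOW(N) = {d, f, g}; in A::=S N K, the suffix after K is empty, so FOLLOW(K) ⊇ FOLLOW(A) = {d, f, g}. Thus FOLLOW(K) = {d, f, g}.
FOLLOW(R): in S::=f R f, R is followed by f with FIRST {f}; in K::=S R, the suffix after R is empty, so FOLLOW(R) ⊇ FOLLOW(K) = {d, f, g}; in A::=d R, the suffix after R is empty, so FOLLOW(R) ⊇ FOLLOW(A) = {d, f, g}. Thus FOLLOW(R) = {d, f, g}.

{d, f, g}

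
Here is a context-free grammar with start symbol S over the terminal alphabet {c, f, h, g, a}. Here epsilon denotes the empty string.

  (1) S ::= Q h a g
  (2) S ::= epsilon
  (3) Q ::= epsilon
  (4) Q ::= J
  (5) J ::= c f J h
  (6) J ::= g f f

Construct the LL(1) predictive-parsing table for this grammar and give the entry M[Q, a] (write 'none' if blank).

FIRST(J) = {c, g}
FIRST(Q) = {epsilon, c, g}  (via J)
FIRST(S) = {epsilon, c, g, h}  (via Q h a g)
FOLLOW(S) includes $ since S is the start symbol.
FOLLOW(Q): in S::=Q h a g, Q is followed by h a g with FIRST {h}. Thus FOLLOW(Q) = {h}.
For Q ::= epsilon: FIRST(epsilon) = {epsilon}, so it goes in M[Q, t] for t ∈ {}; since epsilon ∈ FIRST, also for every t ∈ FOLLOW(Q) = {h}.
For Q ::= J: FIRST(J) = {c, g}, so it goes in M[Q, t] for t ∈ {c, g}.
None of these place a production in M[Q, a].

none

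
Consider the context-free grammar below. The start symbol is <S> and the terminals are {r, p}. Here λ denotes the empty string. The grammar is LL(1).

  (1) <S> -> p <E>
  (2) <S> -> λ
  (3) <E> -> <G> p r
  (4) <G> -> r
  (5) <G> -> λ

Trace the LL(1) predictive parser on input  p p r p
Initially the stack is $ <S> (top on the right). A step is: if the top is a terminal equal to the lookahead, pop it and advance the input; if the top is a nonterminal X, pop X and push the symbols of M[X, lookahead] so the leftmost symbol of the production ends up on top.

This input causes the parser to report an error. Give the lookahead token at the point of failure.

step 1: stack=$ <S>  input=p p r p $  — expand <S> -> p <E>
step 2: stack=$ <E> p  input=p p r p $  — match p
step 3: stack=$ <E>  input=p r p $  — expand <E> -> <G> p r
step 4: stack=$ r p <G>  input=p r p $  — expand <G> -> λ
step 5: stack=$ r p  input=p r p $  — match p
step 6: stack=$ r  input=r p $  — match r
step 7: stack=$  input=p $  — error: stack empty but input remains

p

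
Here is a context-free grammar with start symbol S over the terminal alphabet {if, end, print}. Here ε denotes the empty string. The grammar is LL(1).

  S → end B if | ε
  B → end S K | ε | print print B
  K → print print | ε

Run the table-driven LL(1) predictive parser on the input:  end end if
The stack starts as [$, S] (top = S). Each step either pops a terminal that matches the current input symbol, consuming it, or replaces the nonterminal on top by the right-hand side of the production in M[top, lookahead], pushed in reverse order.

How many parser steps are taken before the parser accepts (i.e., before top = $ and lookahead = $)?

7

step 1: stack=$ S  input=end end if $  — expand S → end B if
step 2: stack=$ if B end  input=end end if $  — match end
step 3: stack=$ if B  input=end if $  — expand B → end S K
step 4: stack=$ if K S end  input=end if $  — match end
step 5: stack=$ if K S  input=if $  — expand S → ε
step 6: stack=$ if K  input=if $  — expand K → ε
step 7: stack=$ if  input=if $  — match if
Accept reached after 7 steps.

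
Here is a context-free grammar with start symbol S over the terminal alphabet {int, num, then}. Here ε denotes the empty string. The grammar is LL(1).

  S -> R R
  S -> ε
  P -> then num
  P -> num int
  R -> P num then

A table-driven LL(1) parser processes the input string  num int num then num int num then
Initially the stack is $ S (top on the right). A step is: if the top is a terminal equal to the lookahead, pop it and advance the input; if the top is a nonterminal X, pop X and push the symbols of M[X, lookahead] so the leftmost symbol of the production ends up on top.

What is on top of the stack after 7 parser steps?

R

     Stack                 Input                                Action
  1  $ S                   num int num then num int num then $  expand S -> R R
  2  $ R R                 num int num then num int num then $  expand R -> P num then
  3  $ R then num P        num int num then num int num then $  expand P -> num int
  4  $ R then num int num  num int num then num int num then $  match num
  5  $ R then num int      int num then num int num then $      match int
  6  $ R then num          num then num int num then $          match num
  7  $ R then              then num int num then $              match then
Stack after step 7: $ R (top = R).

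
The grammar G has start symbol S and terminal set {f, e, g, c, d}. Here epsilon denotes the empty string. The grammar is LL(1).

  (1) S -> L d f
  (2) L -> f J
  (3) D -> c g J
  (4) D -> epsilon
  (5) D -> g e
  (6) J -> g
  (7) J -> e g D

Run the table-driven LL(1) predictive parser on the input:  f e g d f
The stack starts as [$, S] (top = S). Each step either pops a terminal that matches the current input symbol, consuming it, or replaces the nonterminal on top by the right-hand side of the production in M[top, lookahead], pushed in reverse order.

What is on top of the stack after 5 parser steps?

step 1: stack=$ S  input=f e g d f $  — expand S -> L d f
step 2: stack=$ f d L  input=f e g d f $  — expand L -> f J
step 3: stack=$ f d J f  input=f e g d f $  — match f
step 4: stack=$ f d J  input=e g d f $  — expand J -> e g D
step 5: stack=$ f d D g e  input=e g d f $  — match e
Stack after step 5: $ f d D g (top = g).

g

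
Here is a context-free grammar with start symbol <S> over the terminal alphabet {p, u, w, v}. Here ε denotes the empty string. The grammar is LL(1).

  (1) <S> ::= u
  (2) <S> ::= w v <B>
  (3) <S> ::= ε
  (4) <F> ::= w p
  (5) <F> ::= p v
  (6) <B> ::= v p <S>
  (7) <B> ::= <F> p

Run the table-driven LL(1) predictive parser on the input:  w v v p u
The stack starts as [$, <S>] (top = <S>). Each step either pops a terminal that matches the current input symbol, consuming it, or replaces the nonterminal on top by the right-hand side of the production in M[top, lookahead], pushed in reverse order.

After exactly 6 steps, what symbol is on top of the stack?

<S>

     Stack      Input        Action
  1  $ <S>      w v v p u $  expand <S> ::= w v <B>
  2  $ <B> v w  w v v p u $  match w
  3  $ <B> v    v v p u $    match v
  4  $ <B>      v p u $      expand <B> ::= v p <S>
  5  $ <S> p v  v p u $      match v
  6  $ <S> p    p u $        match p
Stack after step 6: $ <S> (top = <S>).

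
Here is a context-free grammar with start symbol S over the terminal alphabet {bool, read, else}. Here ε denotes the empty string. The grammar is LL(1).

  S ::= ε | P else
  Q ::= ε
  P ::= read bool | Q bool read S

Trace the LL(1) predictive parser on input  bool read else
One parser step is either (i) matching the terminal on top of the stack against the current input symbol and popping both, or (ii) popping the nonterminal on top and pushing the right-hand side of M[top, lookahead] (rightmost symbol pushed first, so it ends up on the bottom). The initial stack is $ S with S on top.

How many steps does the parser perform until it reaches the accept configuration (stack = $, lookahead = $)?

     Stack                 Input             Action
  1  $ S                   bool read else $  expand S ::= P else
  2  $ else P              bool read else $  expand P ::= Q bool read S
  3  $ else S read bool Q  bool read else $  expand Q ::= ε
  4  $ else S read bool    bool read else $  match bool
  5  $ else S read         read else $       match read
  6  $ else S              else $            expand S ::= ε
  7  $ else                else $            match else
Accept reached after 7 steps.

7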